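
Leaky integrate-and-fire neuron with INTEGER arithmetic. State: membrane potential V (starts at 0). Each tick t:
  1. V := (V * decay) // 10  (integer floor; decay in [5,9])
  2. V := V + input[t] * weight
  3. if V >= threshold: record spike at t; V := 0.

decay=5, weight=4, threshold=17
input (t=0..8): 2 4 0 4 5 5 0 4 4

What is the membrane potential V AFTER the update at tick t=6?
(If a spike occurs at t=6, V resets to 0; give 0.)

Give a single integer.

Answer: 0

Derivation:
t=0: input=2 -> V=8
t=1: input=4 -> V=0 FIRE
t=2: input=0 -> V=0
t=3: input=4 -> V=16
t=4: input=5 -> V=0 FIRE
t=5: input=5 -> V=0 FIRE
t=6: input=0 -> V=0
t=7: input=4 -> V=16
t=8: input=4 -> V=0 FIRE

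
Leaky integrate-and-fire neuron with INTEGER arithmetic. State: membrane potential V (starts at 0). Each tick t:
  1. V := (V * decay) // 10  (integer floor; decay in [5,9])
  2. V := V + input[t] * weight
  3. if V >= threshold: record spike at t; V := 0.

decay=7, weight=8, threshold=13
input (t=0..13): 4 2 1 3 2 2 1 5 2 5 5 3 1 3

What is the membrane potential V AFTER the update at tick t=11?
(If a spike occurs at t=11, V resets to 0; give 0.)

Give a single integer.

Answer: 0

Derivation:
t=0: input=4 -> V=0 FIRE
t=1: input=2 -> V=0 FIRE
t=2: input=1 -> V=8
t=3: input=3 -> V=0 FIRE
t=4: input=2 -> V=0 FIRE
t=5: input=2 -> V=0 FIRE
t=6: input=1 -> V=8
t=7: input=5 -> V=0 FIRE
t=8: input=2 -> V=0 FIRE
t=9: input=5 -> V=0 FIRE
t=10: input=5 -> V=0 FIRE
t=11: input=3 -> V=0 FIRE
t=12: input=1 -> V=8
t=13: input=3 -> V=0 FIRE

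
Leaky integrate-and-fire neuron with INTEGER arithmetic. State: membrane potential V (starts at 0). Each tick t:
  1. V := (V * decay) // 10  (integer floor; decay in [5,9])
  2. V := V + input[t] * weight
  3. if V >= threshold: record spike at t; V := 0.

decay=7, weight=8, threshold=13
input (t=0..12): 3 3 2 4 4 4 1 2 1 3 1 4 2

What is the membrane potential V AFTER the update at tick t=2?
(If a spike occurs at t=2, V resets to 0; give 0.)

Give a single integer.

Answer: 0

Derivation:
t=0: input=3 -> V=0 FIRE
t=1: input=3 -> V=0 FIRE
t=2: input=2 -> V=0 FIRE
t=3: input=4 -> V=0 FIRE
t=4: input=4 -> V=0 FIRE
t=5: input=4 -> V=0 FIRE
t=6: input=1 -> V=8
t=7: input=2 -> V=0 FIRE
t=8: input=1 -> V=8
t=9: input=3 -> V=0 FIRE
t=10: input=1 -> V=8
t=11: input=4 -> V=0 FIRE
t=12: input=2 -> V=0 FIRE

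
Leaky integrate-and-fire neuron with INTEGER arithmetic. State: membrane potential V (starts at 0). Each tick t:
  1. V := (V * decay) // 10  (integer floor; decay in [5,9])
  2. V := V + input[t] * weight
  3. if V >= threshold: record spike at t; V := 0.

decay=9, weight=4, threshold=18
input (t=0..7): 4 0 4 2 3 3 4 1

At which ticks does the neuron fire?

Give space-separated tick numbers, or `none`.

Answer: 2 4 6

Derivation:
t=0: input=4 -> V=16
t=1: input=0 -> V=14
t=2: input=4 -> V=0 FIRE
t=3: input=2 -> V=8
t=4: input=3 -> V=0 FIRE
t=5: input=3 -> V=12
t=6: input=4 -> V=0 FIRE
t=7: input=1 -> V=4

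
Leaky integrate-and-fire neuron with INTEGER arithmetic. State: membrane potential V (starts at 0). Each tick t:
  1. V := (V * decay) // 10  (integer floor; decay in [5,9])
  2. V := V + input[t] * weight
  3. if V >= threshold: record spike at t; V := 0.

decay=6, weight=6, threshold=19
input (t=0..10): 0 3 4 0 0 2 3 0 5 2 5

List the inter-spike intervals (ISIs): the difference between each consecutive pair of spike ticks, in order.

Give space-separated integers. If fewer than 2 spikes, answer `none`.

t=0: input=0 -> V=0
t=1: input=3 -> V=18
t=2: input=4 -> V=0 FIRE
t=3: input=0 -> V=0
t=4: input=0 -> V=0
t=5: input=2 -> V=12
t=6: input=3 -> V=0 FIRE
t=7: input=0 -> V=0
t=8: input=5 -> V=0 FIRE
t=9: input=2 -> V=12
t=10: input=5 -> V=0 FIRE

Answer: 4 2 2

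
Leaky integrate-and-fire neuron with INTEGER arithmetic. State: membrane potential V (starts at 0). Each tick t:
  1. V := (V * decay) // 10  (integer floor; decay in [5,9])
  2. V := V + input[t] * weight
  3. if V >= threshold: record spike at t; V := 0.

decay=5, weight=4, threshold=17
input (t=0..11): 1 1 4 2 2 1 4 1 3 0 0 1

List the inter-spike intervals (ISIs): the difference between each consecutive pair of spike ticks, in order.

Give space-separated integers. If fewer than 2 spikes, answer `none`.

Answer: 4

Derivation:
t=0: input=1 -> V=4
t=1: input=1 -> V=6
t=2: input=4 -> V=0 FIRE
t=3: input=2 -> V=8
t=4: input=2 -> V=12
t=5: input=1 -> V=10
t=6: input=4 -> V=0 FIRE
t=7: input=1 -> V=4
t=8: input=3 -> V=14
t=9: input=0 -> V=7
t=10: input=0 -> V=3
t=11: input=1 -> V=5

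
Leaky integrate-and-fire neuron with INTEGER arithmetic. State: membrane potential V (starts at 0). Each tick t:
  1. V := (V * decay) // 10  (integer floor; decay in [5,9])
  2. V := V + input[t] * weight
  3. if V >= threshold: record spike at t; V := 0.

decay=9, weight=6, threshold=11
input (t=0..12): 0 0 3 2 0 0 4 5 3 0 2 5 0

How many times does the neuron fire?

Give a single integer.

Answer: 7

Derivation:
t=0: input=0 -> V=0
t=1: input=0 -> V=0
t=2: input=3 -> V=0 FIRE
t=3: input=2 -> V=0 FIRE
t=4: input=0 -> V=0
t=5: input=0 -> V=0
t=6: input=4 -> V=0 FIRE
t=7: input=5 -> V=0 FIRE
t=8: input=3 -> V=0 FIRE
t=9: input=0 -> V=0
t=10: input=2 -> V=0 FIRE
t=11: input=5 -> V=0 FIRE
t=12: input=0 -> V=0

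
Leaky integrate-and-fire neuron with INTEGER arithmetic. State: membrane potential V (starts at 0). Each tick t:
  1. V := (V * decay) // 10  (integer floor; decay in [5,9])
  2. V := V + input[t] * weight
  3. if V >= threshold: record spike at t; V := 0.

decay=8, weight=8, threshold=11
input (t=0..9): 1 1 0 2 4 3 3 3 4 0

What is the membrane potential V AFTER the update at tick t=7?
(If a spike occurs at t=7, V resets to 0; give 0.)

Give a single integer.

t=0: input=1 -> V=8
t=1: input=1 -> V=0 FIRE
t=2: input=0 -> V=0
t=3: input=2 -> V=0 FIRE
t=4: input=4 -> V=0 FIRE
t=5: input=3 -> V=0 FIRE
t=6: input=3 -> V=0 FIRE
t=7: input=3 -> V=0 FIRE
t=8: input=4 -> V=0 FIRE
t=9: input=0 -> V=0

Answer: 0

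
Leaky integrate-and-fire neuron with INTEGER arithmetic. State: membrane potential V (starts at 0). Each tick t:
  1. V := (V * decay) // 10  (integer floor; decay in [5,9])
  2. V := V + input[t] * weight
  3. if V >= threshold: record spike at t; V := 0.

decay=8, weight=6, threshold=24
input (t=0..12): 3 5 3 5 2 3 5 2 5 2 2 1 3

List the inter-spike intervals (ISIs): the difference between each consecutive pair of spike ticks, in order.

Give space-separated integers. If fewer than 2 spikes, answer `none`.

Answer: 2 2 1 2 4

Derivation:
t=0: input=3 -> V=18
t=1: input=5 -> V=0 FIRE
t=2: input=3 -> V=18
t=3: input=5 -> V=0 FIRE
t=4: input=2 -> V=12
t=5: input=3 -> V=0 FIRE
t=6: input=5 -> V=0 FIRE
t=7: input=2 -> V=12
t=8: input=5 -> V=0 FIRE
t=9: input=2 -> V=12
t=10: input=2 -> V=21
t=11: input=1 -> V=22
t=12: input=3 -> V=0 FIRE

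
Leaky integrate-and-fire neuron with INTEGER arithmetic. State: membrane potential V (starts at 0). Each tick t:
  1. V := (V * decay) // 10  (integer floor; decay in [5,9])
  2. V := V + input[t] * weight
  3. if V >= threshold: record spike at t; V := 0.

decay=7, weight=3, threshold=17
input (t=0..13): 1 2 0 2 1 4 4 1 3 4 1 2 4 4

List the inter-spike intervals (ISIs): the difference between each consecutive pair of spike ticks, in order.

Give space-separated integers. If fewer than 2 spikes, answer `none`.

t=0: input=1 -> V=3
t=1: input=2 -> V=8
t=2: input=0 -> V=5
t=3: input=2 -> V=9
t=4: input=1 -> V=9
t=5: input=4 -> V=0 FIRE
t=6: input=4 -> V=12
t=7: input=1 -> V=11
t=8: input=3 -> V=16
t=9: input=4 -> V=0 FIRE
t=10: input=1 -> V=3
t=11: input=2 -> V=8
t=12: input=4 -> V=0 FIRE
t=13: input=4 -> V=12

Answer: 4 3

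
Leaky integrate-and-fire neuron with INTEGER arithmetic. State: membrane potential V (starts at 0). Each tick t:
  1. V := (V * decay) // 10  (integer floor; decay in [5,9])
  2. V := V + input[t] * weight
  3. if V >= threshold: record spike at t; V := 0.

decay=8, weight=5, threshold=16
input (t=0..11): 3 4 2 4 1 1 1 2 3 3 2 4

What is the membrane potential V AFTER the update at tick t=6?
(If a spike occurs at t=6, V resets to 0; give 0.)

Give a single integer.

t=0: input=3 -> V=15
t=1: input=4 -> V=0 FIRE
t=2: input=2 -> V=10
t=3: input=4 -> V=0 FIRE
t=4: input=1 -> V=5
t=5: input=1 -> V=9
t=6: input=1 -> V=12
t=7: input=2 -> V=0 FIRE
t=8: input=3 -> V=15
t=9: input=3 -> V=0 FIRE
t=10: input=2 -> V=10
t=11: input=4 -> V=0 FIRE

Answer: 12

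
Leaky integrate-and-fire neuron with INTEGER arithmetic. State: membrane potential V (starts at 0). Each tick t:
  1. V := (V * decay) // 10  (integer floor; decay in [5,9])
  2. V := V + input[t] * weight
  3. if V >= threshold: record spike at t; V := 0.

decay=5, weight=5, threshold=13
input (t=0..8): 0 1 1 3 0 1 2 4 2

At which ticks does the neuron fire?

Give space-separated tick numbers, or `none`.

t=0: input=0 -> V=0
t=1: input=1 -> V=5
t=2: input=1 -> V=7
t=3: input=3 -> V=0 FIRE
t=4: input=0 -> V=0
t=5: input=1 -> V=5
t=6: input=2 -> V=12
t=7: input=4 -> V=0 FIRE
t=8: input=2 -> V=10

Answer: 3 7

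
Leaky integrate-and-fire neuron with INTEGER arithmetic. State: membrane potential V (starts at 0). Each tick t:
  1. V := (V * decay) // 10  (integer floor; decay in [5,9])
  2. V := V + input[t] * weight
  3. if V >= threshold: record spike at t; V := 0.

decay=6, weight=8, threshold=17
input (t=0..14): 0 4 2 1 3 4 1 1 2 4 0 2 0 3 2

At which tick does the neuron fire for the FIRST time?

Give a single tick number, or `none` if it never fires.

t=0: input=0 -> V=0
t=1: input=4 -> V=0 FIRE
t=2: input=2 -> V=16
t=3: input=1 -> V=0 FIRE
t=4: input=3 -> V=0 FIRE
t=5: input=4 -> V=0 FIRE
t=6: input=1 -> V=8
t=7: input=1 -> V=12
t=8: input=2 -> V=0 FIRE
t=9: input=4 -> V=0 FIRE
t=10: input=0 -> V=0
t=11: input=2 -> V=16
t=12: input=0 -> V=9
t=13: input=3 -> V=0 FIRE
t=14: input=2 -> V=16

Answer: 1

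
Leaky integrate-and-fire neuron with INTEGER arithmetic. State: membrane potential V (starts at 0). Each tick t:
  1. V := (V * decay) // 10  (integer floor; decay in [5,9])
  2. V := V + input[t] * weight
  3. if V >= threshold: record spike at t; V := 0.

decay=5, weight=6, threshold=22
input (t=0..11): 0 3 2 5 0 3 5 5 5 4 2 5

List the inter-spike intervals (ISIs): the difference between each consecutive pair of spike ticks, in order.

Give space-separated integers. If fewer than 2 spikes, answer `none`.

t=0: input=0 -> V=0
t=1: input=3 -> V=18
t=2: input=2 -> V=21
t=3: input=5 -> V=0 FIRE
t=4: input=0 -> V=0
t=5: input=3 -> V=18
t=6: input=5 -> V=0 FIRE
t=7: input=5 -> V=0 FIRE
t=8: input=5 -> V=0 FIRE
t=9: input=4 -> V=0 FIRE
t=10: input=2 -> V=12
t=11: input=5 -> V=0 FIRE

Answer: 3 1 1 1 2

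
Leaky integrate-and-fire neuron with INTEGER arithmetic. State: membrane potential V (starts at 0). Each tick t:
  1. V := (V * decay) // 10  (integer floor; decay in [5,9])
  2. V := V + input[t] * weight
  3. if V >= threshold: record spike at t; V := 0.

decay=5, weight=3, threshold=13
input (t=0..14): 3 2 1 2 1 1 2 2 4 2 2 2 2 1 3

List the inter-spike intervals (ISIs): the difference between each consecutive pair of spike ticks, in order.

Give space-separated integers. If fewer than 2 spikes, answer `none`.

t=0: input=3 -> V=9
t=1: input=2 -> V=10
t=2: input=1 -> V=8
t=3: input=2 -> V=10
t=4: input=1 -> V=8
t=5: input=1 -> V=7
t=6: input=2 -> V=9
t=7: input=2 -> V=10
t=8: input=4 -> V=0 FIRE
t=9: input=2 -> V=6
t=10: input=2 -> V=9
t=11: input=2 -> V=10
t=12: input=2 -> V=11
t=13: input=1 -> V=8
t=14: input=3 -> V=0 FIRE

Answer: 6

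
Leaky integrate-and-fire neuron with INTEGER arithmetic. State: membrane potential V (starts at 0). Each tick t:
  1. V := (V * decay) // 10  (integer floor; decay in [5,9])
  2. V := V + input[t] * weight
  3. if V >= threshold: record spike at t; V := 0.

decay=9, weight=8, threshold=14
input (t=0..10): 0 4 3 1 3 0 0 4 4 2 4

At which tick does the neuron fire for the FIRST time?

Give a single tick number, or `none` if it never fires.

t=0: input=0 -> V=0
t=1: input=4 -> V=0 FIRE
t=2: input=3 -> V=0 FIRE
t=3: input=1 -> V=8
t=4: input=3 -> V=0 FIRE
t=5: input=0 -> V=0
t=6: input=0 -> V=0
t=7: input=4 -> V=0 FIRE
t=8: input=4 -> V=0 FIRE
t=9: input=2 -> V=0 FIRE
t=10: input=4 -> V=0 FIRE

Answer: 1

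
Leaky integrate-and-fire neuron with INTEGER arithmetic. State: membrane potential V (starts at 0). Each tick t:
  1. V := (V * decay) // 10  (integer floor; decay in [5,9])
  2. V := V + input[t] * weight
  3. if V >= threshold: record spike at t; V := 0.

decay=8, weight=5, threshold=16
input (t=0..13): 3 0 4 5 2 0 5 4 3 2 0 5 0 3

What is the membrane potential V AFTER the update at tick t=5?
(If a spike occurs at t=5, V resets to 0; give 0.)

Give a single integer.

Answer: 8

Derivation:
t=0: input=3 -> V=15
t=1: input=0 -> V=12
t=2: input=4 -> V=0 FIRE
t=3: input=5 -> V=0 FIRE
t=4: input=2 -> V=10
t=5: input=0 -> V=8
t=6: input=5 -> V=0 FIRE
t=7: input=4 -> V=0 FIRE
t=8: input=3 -> V=15
t=9: input=2 -> V=0 FIRE
t=10: input=0 -> V=0
t=11: input=5 -> V=0 FIRE
t=12: input=0 -> V=0
t=13: input=3 -> V=15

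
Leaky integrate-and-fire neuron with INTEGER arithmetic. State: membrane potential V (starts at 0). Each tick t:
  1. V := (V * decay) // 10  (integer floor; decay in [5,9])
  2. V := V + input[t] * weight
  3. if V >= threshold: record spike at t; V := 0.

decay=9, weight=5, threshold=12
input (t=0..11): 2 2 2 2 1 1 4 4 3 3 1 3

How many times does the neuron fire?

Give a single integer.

t=0: input=2 -> V=10
t=1: input=2 -> V=0 FIRE
t=2: input=2 -> V=10
t=3: input=2 -> V=0 FIRE
t=4: input=1 -> V=5
t=5: input=1 -> V=9
t=6: input=4 -> V=0 FIRE
t=7: input=4 -> V=0 FIRE
t=8: input=3 -> V=0 FIRE
t=9: input=3 -> V=0 FIRE
t=10: input=1 -> V=5
t=11: input=3 -> V=0 FIRE

Answer: 7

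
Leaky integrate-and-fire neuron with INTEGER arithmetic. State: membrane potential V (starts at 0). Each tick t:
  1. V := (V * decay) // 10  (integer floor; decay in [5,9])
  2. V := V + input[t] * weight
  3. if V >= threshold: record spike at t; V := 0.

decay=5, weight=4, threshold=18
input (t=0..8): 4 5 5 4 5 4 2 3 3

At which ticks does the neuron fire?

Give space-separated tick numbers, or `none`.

Answer: 1 2 4 7

Derivation:
t=0: input=4 -> V=16
t=1: input=5 -> V=0 FIRE
t=2: input=5 -> V=0 FIRE
t=3: input=4 -> V=16
t=4: input=5 -> V=0 FIRE
t=5: input=4 -> V=16
t=6: input=2 -> V=16
t=7: input=3 -> V=0 FIRE
t=8: input=3 -> V=12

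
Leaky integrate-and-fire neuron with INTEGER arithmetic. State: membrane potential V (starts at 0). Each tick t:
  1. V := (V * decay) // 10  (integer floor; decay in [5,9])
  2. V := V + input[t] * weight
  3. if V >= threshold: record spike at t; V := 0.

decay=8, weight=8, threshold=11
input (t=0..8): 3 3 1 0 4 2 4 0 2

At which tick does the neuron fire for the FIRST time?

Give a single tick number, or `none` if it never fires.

Answer: 0

Derivation:
t=0: input=3 -> V=0 FIRE
t=1: input=3 -> V=0 FIRE
t=2: input=1 -> V=8
t=3: input=0 -> V=6
t=4: input=4 -> V=0 FIRE
t=5: input=2 -> V=0 FIRE
t=6: input=4 -> V=0 FIRE
t=7: input=0 -> V=0
t=8: input=2 -> V=0 FIRE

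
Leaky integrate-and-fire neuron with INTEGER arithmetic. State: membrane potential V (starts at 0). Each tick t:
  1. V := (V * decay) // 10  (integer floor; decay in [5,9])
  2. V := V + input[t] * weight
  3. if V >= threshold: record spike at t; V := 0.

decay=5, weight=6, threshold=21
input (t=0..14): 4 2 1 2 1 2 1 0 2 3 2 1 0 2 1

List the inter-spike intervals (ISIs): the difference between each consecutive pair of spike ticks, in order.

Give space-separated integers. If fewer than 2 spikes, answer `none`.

Answer: 9

Derivation:
t=0: input=4 -> V=0 FIRE
t=1: input=2 -> V=12
t=2: input=1 -> V=12
t=3: input=2 -> V=18
t=4: input=1 -> V=15
t=5: input=2 -> V=19
t=6: input=1 -> V=15
t=7: input=0 -> V=7
t=8: input=2 -> V=15
t=9: input=3 -> V=0 FIRE
t=10: input=2 -> V=12
t=11: input=1 -> V=12
t=12: input=0 -> V=6
t=13: input=2 -> V=15
t=14: input=1 -> V=13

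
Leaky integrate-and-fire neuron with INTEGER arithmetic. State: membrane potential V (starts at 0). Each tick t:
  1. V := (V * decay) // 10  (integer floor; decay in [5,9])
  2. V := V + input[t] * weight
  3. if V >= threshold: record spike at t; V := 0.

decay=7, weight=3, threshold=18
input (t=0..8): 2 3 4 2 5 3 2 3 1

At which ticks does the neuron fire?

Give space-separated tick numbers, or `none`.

t=0: input=2 -> V=6
t=1: input=3 -> V=13
t=2: input=4 -> V=0 FIRE
t=3: input=2 -> V=6
t=4: input=5 -> V=0 FIRE
t=5: input=3 -> V=9
t=6: input=2 -> V=12
t=7: input=3 -> V=17
t=8: input=1 -> V=14

Answer: 2 4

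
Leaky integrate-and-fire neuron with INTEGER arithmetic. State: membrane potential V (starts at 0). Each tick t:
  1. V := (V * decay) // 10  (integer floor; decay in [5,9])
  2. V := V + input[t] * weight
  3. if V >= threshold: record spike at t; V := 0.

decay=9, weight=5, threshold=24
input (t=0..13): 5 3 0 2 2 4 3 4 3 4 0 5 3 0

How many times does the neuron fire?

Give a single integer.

t=0: input=5 -> V=0 FIRE
t=1: input=3 -> V=15
t=2: input=0 -> V=13
t=3: input=2 -> V=21
t=4: input=2 -> V=0 FIRE
t=5: input=4 -> V=20
t=6: input=3 -> V=0 FIRE
t=7: input=4 -> V=20
t=8: input=3 -> V=0 FIRE
t=9: input=4 -> V=20
t=10: input=0 -> V=18
t=11: input=5 -> V=0 FIRE
t=12: input=3 -> V=15
t=13: input=0 -> V=13

Answer: 5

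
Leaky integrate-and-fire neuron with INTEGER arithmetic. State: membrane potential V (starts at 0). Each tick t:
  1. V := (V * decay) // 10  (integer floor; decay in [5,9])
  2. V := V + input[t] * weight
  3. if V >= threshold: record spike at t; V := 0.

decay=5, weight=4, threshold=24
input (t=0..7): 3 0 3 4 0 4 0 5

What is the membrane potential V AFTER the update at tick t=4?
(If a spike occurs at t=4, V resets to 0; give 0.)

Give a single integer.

Answer: 11

Derivation:
t=0: input=3 -> V=12
t=1: input=0 -> V=6
t=2: input=3 -> V=15
t=3: input=4 -> V=23
t=4: input=0 -> V=11
t=5: input=4 -> V=21
t=6: input=0 -> V=10
t=7: input=5 -> V=0 FIRE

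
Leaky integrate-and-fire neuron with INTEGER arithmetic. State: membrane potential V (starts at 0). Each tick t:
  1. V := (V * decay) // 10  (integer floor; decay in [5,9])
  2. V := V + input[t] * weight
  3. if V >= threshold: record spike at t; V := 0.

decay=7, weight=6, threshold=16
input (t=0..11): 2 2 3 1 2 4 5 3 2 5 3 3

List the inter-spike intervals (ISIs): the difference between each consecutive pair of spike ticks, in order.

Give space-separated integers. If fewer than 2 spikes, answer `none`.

t=0: input=2 -> V=12
t=1: input=2 -> V=0 FIRE
t=2: input=3 -> V=0 FIRE
t=3: input=1 -> V=6
t=4: input=2 -> V=0 FIRE
t=5: input=4 -> V=0 FIRE
t=6: input=5 -> V=0 FIRE
t=7: input=3 -> V=0 FIRE
t=8: input=2 -> V=12
t=9: input=5 -> V=0 FIRE
t=10: input=3 -> V=0 FIRE
t=11: input=3 -> V=0 FIRE

Answer: 1 2 1 1 1 2 1 1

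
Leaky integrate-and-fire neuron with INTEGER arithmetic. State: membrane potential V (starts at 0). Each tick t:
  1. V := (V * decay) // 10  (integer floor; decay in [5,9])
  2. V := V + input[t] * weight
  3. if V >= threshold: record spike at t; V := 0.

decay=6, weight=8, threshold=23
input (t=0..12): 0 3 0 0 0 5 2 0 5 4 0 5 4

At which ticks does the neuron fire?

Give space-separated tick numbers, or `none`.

Answer: 1 5 8 9 11 12

Derivation:
t=0: input=0 -> V=0
t=1: input=3 -> V=0 FIRE
t=2: input=0 -> V=0
t=3: input=0 -> V=0
t=4: input=0 -> V=0
t=5: input=5 -> V=0 FIRE
t=6: input=2 -> V=16
t=7: input=0 -> V=9
t=8: input=5 -> V=0 FIRE
t=9: input=4 -> V=0 FIRE
t=10: input=0 -> V=0
t=11: input=5 -> V=0 FIRE
t=12: input=4 -> V=0 FIRE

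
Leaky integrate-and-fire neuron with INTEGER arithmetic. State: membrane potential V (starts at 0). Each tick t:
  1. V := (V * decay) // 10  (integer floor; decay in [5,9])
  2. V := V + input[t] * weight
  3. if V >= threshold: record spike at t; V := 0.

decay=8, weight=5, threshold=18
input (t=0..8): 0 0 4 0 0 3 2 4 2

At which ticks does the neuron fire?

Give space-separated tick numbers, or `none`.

t=0: input=0 -> V=0
t=1: input=0 -> V=0
t=2: input=4 -> V=0 FIRE
t=3: input=0 -> V=0
t=4: input=0 -> V=0
t=5: input=3 -> V=15
t=6: input=2 -> V=0 FIRE
t=7: input=4 -> V=0 FIRE
t=8: input=2 -> V=10

Answer: 2 6 7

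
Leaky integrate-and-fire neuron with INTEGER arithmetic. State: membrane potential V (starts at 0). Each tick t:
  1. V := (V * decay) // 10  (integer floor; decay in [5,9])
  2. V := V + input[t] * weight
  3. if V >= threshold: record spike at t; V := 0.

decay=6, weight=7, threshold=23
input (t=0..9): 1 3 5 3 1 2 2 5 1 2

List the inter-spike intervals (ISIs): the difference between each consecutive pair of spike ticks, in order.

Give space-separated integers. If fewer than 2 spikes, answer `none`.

Answer: 1 3 2

Derivation:
t=0: input=1 -> V=7
t=1: input=3 -> V=0 FIRE
t=2: input=5 -> V=0 FIRE
t=3: input=3 -> V=21
t=4: input=1 -> V=19
t=5: input=2 -> V=0 FIRE
t=6: input=2 -> V=14
t=7: input=5 -> V=0 FIRE
t=8: input=1 -> V=7
t=9: input=2 -> V=18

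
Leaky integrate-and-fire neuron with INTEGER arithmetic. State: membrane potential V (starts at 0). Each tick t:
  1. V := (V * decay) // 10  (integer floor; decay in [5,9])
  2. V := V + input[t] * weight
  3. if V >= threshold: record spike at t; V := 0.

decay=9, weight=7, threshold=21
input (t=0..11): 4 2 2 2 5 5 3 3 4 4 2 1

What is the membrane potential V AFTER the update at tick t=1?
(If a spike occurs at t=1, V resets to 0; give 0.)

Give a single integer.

Answer: 14

Derivation:
t=0: input=4 -> V=0 FIRE
t=1: input=2 -> V=14
t=2: input=2 -> V=0 FIRE
t=3: input=2 -> V=14
t=4: input=5 -> V=0 FIRE
t=5: input=5 -> V=0 FIRE
t=6: input=3 -> V=0 FIRE
t=7: input=3 -> V=0 FIRE
t=8: input=4 -> V=0 FIRE
t=9: input=4 -> V=0 FIRE
t=10: input=2 -> V=14
t=11: input=1 -> V=19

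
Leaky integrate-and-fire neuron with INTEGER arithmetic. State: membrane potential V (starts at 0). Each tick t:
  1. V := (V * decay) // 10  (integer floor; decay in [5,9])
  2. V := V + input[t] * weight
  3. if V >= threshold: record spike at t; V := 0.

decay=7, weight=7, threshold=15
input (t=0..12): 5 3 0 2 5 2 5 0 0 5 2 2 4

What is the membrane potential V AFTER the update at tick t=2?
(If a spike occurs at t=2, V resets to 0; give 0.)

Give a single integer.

Answer: 0

Derivation:
t=0: input=5 -> V=0 FIRE
t=1: input=3 -> V=0 FIRE
t=2: input=0 -> V=0
t=3: input=2 -> V=14
t=4: input=5 -> V=0 FIRE
t=5: input=2 -> V=14
t=6: input=5 -> V=0 FIRE
t=7: input=0 -> V=0
t=8: input=0 -> V=0
t=9: input=5 -> V=0 FIRE
t=10: input=2 -> V=14
t=11: input=2 -> V=0 FIRE
t=12: input=4 -> V=0 FIRE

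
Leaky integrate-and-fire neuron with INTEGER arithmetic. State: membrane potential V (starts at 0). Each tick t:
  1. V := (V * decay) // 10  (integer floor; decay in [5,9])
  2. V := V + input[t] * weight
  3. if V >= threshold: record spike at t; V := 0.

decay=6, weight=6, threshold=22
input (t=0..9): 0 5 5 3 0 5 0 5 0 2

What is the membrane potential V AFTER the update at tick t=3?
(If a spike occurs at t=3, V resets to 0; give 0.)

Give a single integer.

t=0: input=0 -> V=0
t=1: input=5 -> V=0 FIRE
t=2: input=5 -> V=0 FIRE
t=3: input=3 -> V=18
t=4: input=0 -> V=10
t=5: input=5 -> V=0 FIRE
t=6: input=0 -> V=0
t=7: input=5 -> V=0 FIRE
t=8: input=0 -> V=0
t=9: input=2 -> V=12

Answer: 18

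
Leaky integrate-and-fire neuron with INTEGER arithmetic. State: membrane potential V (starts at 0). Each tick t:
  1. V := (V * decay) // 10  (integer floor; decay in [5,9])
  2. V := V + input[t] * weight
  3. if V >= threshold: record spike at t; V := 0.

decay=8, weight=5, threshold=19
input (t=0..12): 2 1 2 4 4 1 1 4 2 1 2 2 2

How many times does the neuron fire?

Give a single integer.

t=0: input=2 -> V=10
t=1: input=1 -> V=13
t=2: input=2 -> V=0 FIRE
t=3: input=4 -> V=0 FIRE
t=4: input=4 -> V=0 FIRE
t=5: input=1 -> V=5
t=6: input=1 -> V=9
t=7: input=4 -> V=0 FIRE
t=8: input=2 -> V=10
t=9: input=1 -> V=13
t=10: input=2 -> V=0 FIRE
t=11: input=2 -> V=10
t=12: input=2 -> V=18

Answer: 5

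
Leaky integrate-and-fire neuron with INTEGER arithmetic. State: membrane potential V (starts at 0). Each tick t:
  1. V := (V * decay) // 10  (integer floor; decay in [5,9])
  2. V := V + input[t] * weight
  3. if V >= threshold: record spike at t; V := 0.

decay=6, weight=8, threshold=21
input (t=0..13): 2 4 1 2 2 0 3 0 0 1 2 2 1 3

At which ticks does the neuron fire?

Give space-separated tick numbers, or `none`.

Answer: 1 4 6 11 13

Derivation:
t=0: input=2 -> V=16
t=1: input=4 -> V=0 FIRE
t=2: input=1 -> V=8
t=3: input=2 -> V=20
t=4: input=2 -> V=0 FIRE
t=5: input=0 -> V=0
t=6: input=3 -> V=0 FIRE
t=7: input=0 -> V=0
t=8: input=0 -> V=0
t=9: input=1 -> V=8
t=10: input=2 -> V=20
t=11: input=2 -> V=0 FIRE
t=12: input=1 -> V=8
t=13: input=3 -> V=0 FIRE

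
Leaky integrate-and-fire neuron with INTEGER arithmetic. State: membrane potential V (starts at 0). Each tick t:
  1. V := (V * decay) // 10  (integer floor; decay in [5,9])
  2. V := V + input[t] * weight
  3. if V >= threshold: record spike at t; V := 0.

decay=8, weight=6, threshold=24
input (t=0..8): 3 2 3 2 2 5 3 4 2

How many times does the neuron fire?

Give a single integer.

t=0: input=3 -> V=18
t=1: input=2 -> V=0 FIRE
t=2: input=3 -> V=18
t=3: input=2 -> V=0 FIRE
t=4: input=2 -> V=12
t=5: input=5 -> V=0 FIRE
t=6: input=3 -> V=18
t=7: input=4 -> V=0 FIRE
t=8: input=2 -> V=12

Answer: 4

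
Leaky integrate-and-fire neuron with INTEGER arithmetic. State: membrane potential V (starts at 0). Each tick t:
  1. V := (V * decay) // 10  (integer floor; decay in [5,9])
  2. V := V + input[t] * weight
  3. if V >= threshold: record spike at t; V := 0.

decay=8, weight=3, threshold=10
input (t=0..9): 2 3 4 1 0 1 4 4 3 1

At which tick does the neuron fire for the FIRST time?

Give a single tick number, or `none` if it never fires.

t=0: input=2 -> V=6
t=1: input=3 -> V=0 FIRE
t=2: input=4 -> V=0 FIRE
t=3: input=1 -> V=3
t=4: input=0 -> V=2
t=5: input=1 -> V=4
t=6: input=4 -> V=0 FIRE
t=7: input=4 -> V=0 FIRE
t=8: input=3 -> V=9
t=9: input=1 -> V=0 FIRE

Answer: 1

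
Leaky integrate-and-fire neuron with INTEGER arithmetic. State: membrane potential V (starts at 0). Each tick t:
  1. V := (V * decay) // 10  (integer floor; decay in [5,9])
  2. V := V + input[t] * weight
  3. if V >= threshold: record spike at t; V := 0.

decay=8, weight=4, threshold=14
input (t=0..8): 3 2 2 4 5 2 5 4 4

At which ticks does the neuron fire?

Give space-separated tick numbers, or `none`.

Answer: 1 3 4 6 7 8

Derivation:
t=0: input=3 -> V=12
t=1: input=2 -> V=0 FIRE
t=2: input=2 -> V=8
t=3: input=4 -> V=0 FIRE
t=4: input=5 -> V=0 FIRE
t=5: input=2 -> V=8
t=6: input=5 -> V=0 FIRE
t=7: input=4 -> V=0 FIRE
t=8: input=4 -> V=0 FIRE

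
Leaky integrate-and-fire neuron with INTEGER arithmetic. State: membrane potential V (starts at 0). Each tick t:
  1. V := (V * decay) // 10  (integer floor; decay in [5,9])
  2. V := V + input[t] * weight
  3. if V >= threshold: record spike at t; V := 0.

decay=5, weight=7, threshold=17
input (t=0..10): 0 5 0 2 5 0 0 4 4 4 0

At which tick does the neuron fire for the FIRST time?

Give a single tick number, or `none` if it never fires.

Answer: 1

Derivation:
t=0: input=0 -> V=0
t=1: input=5 -> V=0 FIRE
t=2: input=0 -> V=0
t=3: input=2 -> V=14
t=4: input=5 -> V=0 FIRE
t=5: input=0 -> V=0
t=6: input=0 -> V=0
t=7: input=4 -> V=0 FIRE
t=8: input=4 -> V=0 FIRE
t=9: input=4 -> V=0 FIRE
t=10: input=0 -> V=0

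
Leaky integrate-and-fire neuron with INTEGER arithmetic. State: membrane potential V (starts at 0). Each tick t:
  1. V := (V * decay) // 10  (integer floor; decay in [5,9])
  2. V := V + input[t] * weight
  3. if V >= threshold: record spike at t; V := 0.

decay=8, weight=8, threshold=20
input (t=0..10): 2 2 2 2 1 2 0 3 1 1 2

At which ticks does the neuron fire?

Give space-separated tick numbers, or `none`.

t=0: input=2 -> V=16
t=1: input=2 -> V=0 FIRE
t=2: input=2 -> V=16
t=3: input=2 -> V=0 FIRE
t=4: input=1 -> V=8
t=5: input=2 -> V=0 FIRE
t=6: input=0 -> V=0
t=7: input=3 -> V=0 FIRE
t=8: input=1 -> V=8
t=9: input=1 -> V=14
t=10: input=2 -> V=0 FIRE

Answer: 1 3 5 7 10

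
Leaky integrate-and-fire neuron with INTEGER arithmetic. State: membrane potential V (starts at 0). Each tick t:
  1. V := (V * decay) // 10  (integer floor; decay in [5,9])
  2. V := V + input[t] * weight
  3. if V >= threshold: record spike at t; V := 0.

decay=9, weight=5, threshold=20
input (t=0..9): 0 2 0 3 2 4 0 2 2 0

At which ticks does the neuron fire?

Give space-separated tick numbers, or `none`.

Answer: 3 5

Derivation:
t=0: input=0 -> V=0
t=1: input=2 -> V=10
t=2: input=0 -> V=9
t=3: input=3 -> V=0 FIRE
t=4: input=2 -> V=10
t=5: input=4 -> V=0 FIRE
t=6: input=0 -> V=0
t=7: input=2 -> V=10
t=8: input=2 -> V=19
t=9: input=0 -> V=17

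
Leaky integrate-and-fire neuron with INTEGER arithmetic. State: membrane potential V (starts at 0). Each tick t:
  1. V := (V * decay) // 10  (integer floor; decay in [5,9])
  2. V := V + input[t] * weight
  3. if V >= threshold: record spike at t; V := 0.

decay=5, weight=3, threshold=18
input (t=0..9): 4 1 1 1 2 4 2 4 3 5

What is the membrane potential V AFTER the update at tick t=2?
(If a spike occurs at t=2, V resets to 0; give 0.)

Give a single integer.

t=0: input=4 -> V=12
t=1: input=1 -> V=9
t=2: input=1 -> V=7
t=3: input=1 -> V=6
t=4: input=2 -> V=9
t=5: input=4 -> V=16
t=6: input=2 -> V=14
t=7: input=4 -> V=0 FIRE
t=8: input=3 -> V=9
t=9: input=5 -> V=0 FIRE

Answer: 7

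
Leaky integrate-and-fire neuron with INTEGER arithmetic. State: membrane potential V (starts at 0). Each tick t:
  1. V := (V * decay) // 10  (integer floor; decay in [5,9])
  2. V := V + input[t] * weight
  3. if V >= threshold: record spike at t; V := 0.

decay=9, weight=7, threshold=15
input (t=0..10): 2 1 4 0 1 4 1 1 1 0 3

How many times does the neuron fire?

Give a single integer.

Answer: 5

Derivation:
t=0: input=2 -> V=14
t=1: input=1 -> V=0 FIRE
t=2: input=4 -> V=0 FIRE
t=3: input=0 -> V=0
t=4: input=1 -> V=7
t=5: input=4 -> V=0 FIRE
t=6: input=1 -> V=7
t=7: input=1 -> V=13
t=8: input=1 -> V=0 FIRE
t=9: input=0 -> V=0
t=10: input=3 -> V=0 FIRE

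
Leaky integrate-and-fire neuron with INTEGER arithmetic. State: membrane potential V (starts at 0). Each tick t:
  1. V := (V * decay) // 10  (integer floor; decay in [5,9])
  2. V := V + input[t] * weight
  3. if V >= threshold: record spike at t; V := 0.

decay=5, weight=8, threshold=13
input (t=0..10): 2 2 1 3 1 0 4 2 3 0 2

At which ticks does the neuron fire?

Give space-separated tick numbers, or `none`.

t=0: input=2 -> V=0 FIRE
t=1: input=2 -> V=0 FIRE
t=2: input=1 -> V=8
t=3: input=3 -> V=0 FIRE
t=4: input=1 -> V=8
t=5: input=0 -> V=4
t=6: input=4 -> V=0 FIRE
t=7: input=2 -> V=0 FIRE
t=8: input=3 -> V=0 FIRE
t=9: input=0 -> V=0
t=10: input=2 -> V=0 FIRE

Answer: 0 1 3 6 7 8 10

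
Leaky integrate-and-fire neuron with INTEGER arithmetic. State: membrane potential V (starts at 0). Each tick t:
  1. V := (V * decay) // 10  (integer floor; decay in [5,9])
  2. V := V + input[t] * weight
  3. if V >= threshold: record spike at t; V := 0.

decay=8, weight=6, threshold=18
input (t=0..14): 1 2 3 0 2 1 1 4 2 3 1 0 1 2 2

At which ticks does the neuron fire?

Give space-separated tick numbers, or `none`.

Answer: 2 6 7 9 13

Derivation:
t=0: input=1 -> V=6
t=1: input=2 -> V=16
t=2: input=3 -> V=0 FIRE
t=3: input=0 -> V=0
t=4: input=2 -> V=12
t=5: input=1 -> V=15
t=6: input=1 -> V=0 FIRE
t=7: input=4 -> V=0 FIRE
t=8: input=2 -> V=12
t=9: input=3 -> V=0 FIRE
t=10: input=1 -> V=6
t=11: input=0 -> V=4
t=12: input=1 -> V=9
t=13: input=2 -> V=0 FIRE
t=14: input=2 -> V=12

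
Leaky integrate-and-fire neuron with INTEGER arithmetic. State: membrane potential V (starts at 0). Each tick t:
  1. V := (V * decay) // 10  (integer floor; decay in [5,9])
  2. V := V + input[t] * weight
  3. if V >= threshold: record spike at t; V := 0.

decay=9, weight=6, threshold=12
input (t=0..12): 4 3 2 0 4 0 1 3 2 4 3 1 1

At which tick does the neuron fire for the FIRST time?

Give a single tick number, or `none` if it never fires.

Answer: 0

Derivation:
t=0: input=4 -> V=0 FIRE
t=1: input=3 -> V=0 FIRE
t=2: input=2 -> V=0 FIRE
t=3: input=0 -> V=0
t=4: input=4 -> V=0 FIRE
t=5: input=0 -> V=0
t=6: input=1 -> V=6
t=7: input=3 -> V=0 FIRE
t=8: input=2 -> V=0 FIRE
t=9: input=4 -> V=0 FIRE
t=10: input=3 -> V=0 FIRE
t=11: input=1 -> V=6
t=12: input=1 -> V=11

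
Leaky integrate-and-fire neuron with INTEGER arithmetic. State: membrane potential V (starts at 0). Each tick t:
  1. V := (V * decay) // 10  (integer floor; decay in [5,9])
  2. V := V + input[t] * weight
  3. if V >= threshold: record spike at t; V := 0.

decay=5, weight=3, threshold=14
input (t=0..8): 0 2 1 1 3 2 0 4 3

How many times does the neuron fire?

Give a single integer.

Answer: 1

Derivation:
t=0: input=0 -> V=0
t=1: input=2 -> V=6
t=2: input=1 -> V=6
t=3: input=1 -> V=6
t=4: input=3 -> V=12
t=5: input=2 -> V=12
t=6: input=0 -> V=6
t=7: input=4 -> V=0 FIRE
t=8: input=3 -> V=9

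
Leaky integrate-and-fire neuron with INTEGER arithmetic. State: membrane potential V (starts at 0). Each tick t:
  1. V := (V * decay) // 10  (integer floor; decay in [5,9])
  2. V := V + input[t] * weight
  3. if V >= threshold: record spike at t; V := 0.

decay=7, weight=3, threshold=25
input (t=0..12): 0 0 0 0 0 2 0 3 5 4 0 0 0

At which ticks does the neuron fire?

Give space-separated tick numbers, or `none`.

t=0: input=0 -> V=0
t=1: input=0 -> V=0
t=2: input=0 -> V=0
t=3: input=0 -> V=0
t=4: input=0 -> V=0
t=5: input=2 -> V=6
t=6: input=0 -> V=4
t=7: input=3 -> V=11
t=8: input=5 -> V=22
t=9: input=4 -> V=0 FIRE
t=10: input=0 -> V=0
t=11: input=0 -> V=0
t=12: input=0 -> V=0

Answer: 9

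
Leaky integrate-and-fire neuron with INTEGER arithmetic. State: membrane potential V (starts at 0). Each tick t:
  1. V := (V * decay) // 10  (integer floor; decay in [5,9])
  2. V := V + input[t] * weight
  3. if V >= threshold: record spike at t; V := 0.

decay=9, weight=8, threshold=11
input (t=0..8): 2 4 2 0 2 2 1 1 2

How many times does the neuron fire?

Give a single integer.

Answer: 7

Derivation:
t=0: input=2 -> V=0 FIRE
t=1: input=4 -> V=0 FIRE
t=2: input=2 -> V=0 FIRE
t=3: input=0 -> V=0
t=4: input=2 -> V=0 FIRE
t=5: input=2 -> V=0 FIRE
t=6: input=1 -> V=8
t=7: input=1 -> V=0 FIRE
t=8: input=2 -> V=0 FIRE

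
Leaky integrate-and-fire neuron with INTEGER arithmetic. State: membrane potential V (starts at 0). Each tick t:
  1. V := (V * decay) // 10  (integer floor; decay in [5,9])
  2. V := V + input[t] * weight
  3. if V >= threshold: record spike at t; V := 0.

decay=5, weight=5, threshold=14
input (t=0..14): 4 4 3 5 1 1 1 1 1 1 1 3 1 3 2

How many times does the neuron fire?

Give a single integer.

Answer: 6

Derivation:
t=0: input=4 -> V=0 FIRE
t=1: input=4 -> V=0 FIRE
t=2: input=3 -> V=0 FIRE
t=3: input=5 -> V=0 FIRE
t=4: input=1 -> V=5
t=5: input=1 -> V=7
t=6: input=1 -> V=8
t=7: input=1 -> V=9
t=8: input=1 -> V=9
t=9: input=1 -> V=9
t=10: input=1 -> V=9
t=11: input=3 -> V=0 FIRE
t=12: input=1 -> V=5
t=13: input=3 -> V=0 FIRE
t=14: input=2 -> V=10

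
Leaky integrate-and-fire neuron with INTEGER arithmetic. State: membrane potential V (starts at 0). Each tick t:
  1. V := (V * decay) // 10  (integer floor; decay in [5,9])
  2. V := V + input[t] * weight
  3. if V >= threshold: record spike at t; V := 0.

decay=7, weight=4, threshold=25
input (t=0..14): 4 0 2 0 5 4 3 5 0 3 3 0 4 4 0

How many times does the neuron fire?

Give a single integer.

Answer: 3

Derivation:
t=0: input=4 -> V=16
t=1: input=0 -> V=11
t=2: input=2 -> V=15
t=3: input=0 -> V=10
t=4: input=5 -> V=0 FIRE
t=5: input=4 -> V=16
t=6: input=3 -> V=23
t=7: input=5 -> V=0 FIRE
t=8: input=0 -> V=0
t=9: input=3 -> V=12
t=10: input=3 -> V=20
t=11: input=0 -> V=14
t=12: input=4 -> V=0 FIRE
t=13: input=4 -> V=16
t=14: input=0 -> V=11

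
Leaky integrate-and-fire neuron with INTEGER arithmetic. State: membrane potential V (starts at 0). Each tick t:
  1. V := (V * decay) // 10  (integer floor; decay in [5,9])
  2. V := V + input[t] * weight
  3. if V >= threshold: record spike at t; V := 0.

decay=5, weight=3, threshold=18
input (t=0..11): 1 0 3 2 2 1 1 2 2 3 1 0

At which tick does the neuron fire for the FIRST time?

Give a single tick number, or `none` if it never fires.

Answer: none

Derivation:
t=0: input=1 -> V=3
t=1: input=0 -> V=1
t=2: input=3 -> V=9
t=3: input=2 -> V=10
t=4: input=2 -> V=11
t=5: input=1 -> V=8
t=6: input=1 -> V=7
t=7: input=2 -> V=9
t=8: input=2 -> V=10
t=9: input=3 -> V=14
t=10: input=1 -> V=10
t=11: input=0 -> V=5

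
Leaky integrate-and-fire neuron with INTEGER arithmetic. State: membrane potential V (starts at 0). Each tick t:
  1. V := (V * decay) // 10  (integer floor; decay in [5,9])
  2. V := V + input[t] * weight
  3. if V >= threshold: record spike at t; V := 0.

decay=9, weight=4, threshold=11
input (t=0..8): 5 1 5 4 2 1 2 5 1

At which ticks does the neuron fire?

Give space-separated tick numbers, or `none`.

Answer: 0 2 3 5 7

Derivation:
t=0: input=5 -> V=0 FIRE
t=1: input=1 -> V=4
t=2: input=5 -> V=0 FIRE
t=3: input=4 -> V=0 FIRE
t=4: input=2 -> V=8
t=5: input=1 -> V=0 FIRE
t=6: input=2 -> V=8
t=7: input=5 -> V=0 FIRE
t=8: input=1 -> V=4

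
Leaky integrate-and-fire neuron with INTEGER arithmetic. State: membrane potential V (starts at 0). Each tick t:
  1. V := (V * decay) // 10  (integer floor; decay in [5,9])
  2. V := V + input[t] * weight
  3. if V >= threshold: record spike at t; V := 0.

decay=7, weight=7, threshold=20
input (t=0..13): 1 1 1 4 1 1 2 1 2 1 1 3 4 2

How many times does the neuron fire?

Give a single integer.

t=0: input=1 -> V=7
t=1: input=1 -> V=11
t=2: input=1 -> V=14
t=3: input=4 -> V=0 FIRE
t=4: input=1 -> V=7
t=5: input=1 -> V=11
t=6: input=2 -> V=0 FIRE
t=7: input=1 -> V=7
t=8: input=2 -> V=18
t=9: input=1 -> V=19
t=10: input=1 -> V=0 FIRE
t=11: input=3 -> V=0 FIRE
t=12: input=4 -> V=0 FIRE
t=13: input=2 -> V=14

Answer: 5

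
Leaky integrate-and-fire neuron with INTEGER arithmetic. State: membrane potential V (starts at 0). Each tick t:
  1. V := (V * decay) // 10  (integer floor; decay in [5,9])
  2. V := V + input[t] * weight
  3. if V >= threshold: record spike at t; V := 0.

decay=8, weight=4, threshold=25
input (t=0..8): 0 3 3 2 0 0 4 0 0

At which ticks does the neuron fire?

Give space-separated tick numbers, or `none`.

Answer: 6

Derivation:
t=0: input=0 -> V=0
t=1: input=3 -> V=12
t=2: input=3 -> V=21
t=3: input=2 -> V=24
t=4: input=0 -> V=19
t=5: input=0 -> V=15
t=6: input=4 -> V=0 FIRE
t=7: input=0 -> V=0
t=8: input=0 -> V=0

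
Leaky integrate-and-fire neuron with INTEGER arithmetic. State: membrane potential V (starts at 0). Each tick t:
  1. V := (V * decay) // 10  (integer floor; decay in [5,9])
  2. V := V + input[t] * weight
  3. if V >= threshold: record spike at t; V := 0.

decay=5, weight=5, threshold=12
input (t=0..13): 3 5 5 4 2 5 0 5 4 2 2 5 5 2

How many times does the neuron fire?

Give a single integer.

t=0: input=3 -> V=0 FIRE
t=1: input=5 -> V=0 FIRE
t=2: input=5 -> V=0 FIRE
t=3: input=4 -> V=0 FIRE
t=4: input=2 -> V=10
t=5: input=5 -> V=0 FIRE
t=6: input=0 -> V=0
t=7: input=5 -> V=0 FIRE
t=8: input=4 -> V=0 FIRE
t=9: input=2 -> V=10
t=10: input=2 -> V=0 FIRE
t=11: input=5 -> V=0 FIRE
t=12: input=5 -> V=0 FIRE
t=13: input=2 -> V=10

Answer: 10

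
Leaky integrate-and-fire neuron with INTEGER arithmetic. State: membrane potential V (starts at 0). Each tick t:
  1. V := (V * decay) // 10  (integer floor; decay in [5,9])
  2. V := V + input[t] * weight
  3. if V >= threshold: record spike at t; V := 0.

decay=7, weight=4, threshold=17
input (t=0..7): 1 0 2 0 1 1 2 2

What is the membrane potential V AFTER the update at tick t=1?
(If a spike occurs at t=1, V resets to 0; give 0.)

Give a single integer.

Answer: 2

Derivation:
t=0: input=1 -> V=4
t=1: input=0 -> V=2
t=2: input=2 -> V=9
t=3: input=0 -> V=6
t=4: input=1 -> V=8
t=5: input=1 -> V=9
t=6: input=2 -> V=14
t=7: input=2 -> V=0 FIRE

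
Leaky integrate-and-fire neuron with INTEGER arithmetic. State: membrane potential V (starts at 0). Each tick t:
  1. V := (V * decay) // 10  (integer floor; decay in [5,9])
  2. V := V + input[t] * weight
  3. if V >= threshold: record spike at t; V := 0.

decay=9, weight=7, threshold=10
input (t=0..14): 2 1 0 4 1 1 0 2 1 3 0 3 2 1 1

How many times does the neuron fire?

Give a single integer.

t=0: input=2 -> V=0 FIRE
t=1: input=1 -> V=7
t=2: input=0 -> V=6
t=3: input=4 -> V=0 FIRE
t=4: input=1 -> V=7
t=5: input=1 -> V=0 FIRE
t=6: input=0 -> V=0
t=7: input=2 -> V=0 FIRE
t=8: input=1 -> V=7
t=9: input=3 -> V=0 FIRE
t=10: input=0 -> V=0
t=11: input=3 -> V=0 FIRE
t=12: input=2 -> V=0 FIRE
t=13: input=1 -> V=7
t=14: input=1 -> V=0 FIRE

Answer: 8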